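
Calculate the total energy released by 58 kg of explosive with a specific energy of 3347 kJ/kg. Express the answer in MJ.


194.126 MJ

Energy = mass * specific_energy / 1000
= 58 * 3347 / 1000
= 194126 / 1000
= 194.126 MJ


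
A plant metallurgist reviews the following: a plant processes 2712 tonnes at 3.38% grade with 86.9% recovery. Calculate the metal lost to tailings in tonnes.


12.0082 tonnes

Total metal in feed:
= 2712 * 3.38 / 100 = 91.6656 tonnes
Metal recovered:
= 91.6656 * 86.9 / 100 = 79.6574064 tonnes
Metal lost to tailings:
= 91.6656 - 79.6574064
= 12.0082 tonnes


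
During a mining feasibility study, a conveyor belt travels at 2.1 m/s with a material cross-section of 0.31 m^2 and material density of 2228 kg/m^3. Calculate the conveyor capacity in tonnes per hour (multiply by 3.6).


5221.5408 t/h

Volumetric flow = speed * area
= 2.1 * 0.31 = 0.651 m^3/s
Mass flow = volumetric * density
= 0.651 * 2228 = 1450.428 kg/s
Convert to t/h: multiply by 3.6
Capacity = 1450.428 * 3.6
= 5221.5408 t/h


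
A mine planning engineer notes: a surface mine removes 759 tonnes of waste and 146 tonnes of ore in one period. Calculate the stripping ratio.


Stripping ratio = waste tonnage / ore tonnage
= 759 / 146
= 5.1986

5.1986


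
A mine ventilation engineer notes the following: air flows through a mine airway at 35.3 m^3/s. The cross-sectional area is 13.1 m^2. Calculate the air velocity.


Velocity = flow rate / cross-sectional area
= 35.3 / 13.1
= 2.6947 m/s

2.6947 m/s


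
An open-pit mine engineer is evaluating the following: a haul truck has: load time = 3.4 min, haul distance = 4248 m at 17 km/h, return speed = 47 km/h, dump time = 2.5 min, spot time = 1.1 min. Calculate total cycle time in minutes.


27.4159 min

Convert haul speed to m/min: 17 * 1000/60 = 283.3333333 m/min
Haul time = 4248 / 283.3333333 = 14.99294118 min
Convert return speed to m/min: 47 * 1000/60 = 783.3333333 m/min
Return time = 4248 / 783.3333333 = 5.422978723 min
Total cycle time:
= 3.4 + 14.99294118 + 2.5 + 5.422978723 + 1.1
= 27.4159 min


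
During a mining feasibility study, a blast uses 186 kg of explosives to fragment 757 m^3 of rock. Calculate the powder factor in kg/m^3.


Powder factor = explosive mass / rock volume
= 186 / 757
= 0.2457 kg/m^3

0.2457 kg/m^3


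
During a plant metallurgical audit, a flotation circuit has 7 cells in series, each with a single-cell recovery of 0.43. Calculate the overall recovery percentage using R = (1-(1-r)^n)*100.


98.0451%

Complement of single-cell recovery:
1 - r = 1 - 0.43 = 0.57
Raise to power n:
(1 - r)^7 = 0.57^7 = 0.01954897493
Overall recovery:
R = (1 - 0.01954897493) * 100
= 98.0451%


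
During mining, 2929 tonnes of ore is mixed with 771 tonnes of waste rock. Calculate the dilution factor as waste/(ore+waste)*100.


Total material = ore + waste
= 2929 + 771 = 3700 tonnes
Dilution = waste / total * 100
= 771 / 3700 * 100
= 0.2083783784 * 100
= 20.8378%

20.8378%


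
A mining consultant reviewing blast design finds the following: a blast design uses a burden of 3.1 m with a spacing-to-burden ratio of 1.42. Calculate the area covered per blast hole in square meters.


13.6462 m^2

First, find the spacing:
Spacing = burden * ratio = 3.1 * 1.42
= 4.402 m
Then, calculate the area:
Area = burden * spacing = 3.1 * 4.402
= 13.6462 m^2


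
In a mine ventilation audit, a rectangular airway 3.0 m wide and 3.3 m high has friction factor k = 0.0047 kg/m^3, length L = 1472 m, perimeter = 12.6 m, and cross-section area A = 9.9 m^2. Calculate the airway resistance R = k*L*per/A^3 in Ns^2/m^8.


Compute the numerator:
k * L * per = 0.0047 * 1472 * 12.6
= 87.17184
Compute the denominator:
A^3 = 9.9^3 = 970.299
Resistance:
R = 87.17184 / 970.299
= 0.0898 Ns^2/m^8

0.0898 Ns^2/m^8


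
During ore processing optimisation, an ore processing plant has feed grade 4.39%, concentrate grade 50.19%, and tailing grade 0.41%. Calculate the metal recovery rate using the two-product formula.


91.4073%

Using the two-product formula:
R = 100 * c * (f - t) / (f * (c - t))
Numerator = 100 * 50.19 * (4.39 - 0.41)
= 100 * 50.19 * 3.98
= 19975.62
Denominator = 4.39 * (50.19 - 0.41)
= 4.39 * 49.78
= 218.5342
R = 19975.62 / 218.5342
= 91.4073%


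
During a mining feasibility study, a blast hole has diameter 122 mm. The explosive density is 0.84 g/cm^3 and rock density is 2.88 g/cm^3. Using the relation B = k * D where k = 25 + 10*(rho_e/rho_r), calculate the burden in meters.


3.4058 m

First, compute k:
rho_e / rho_r = 0.84 / 2.88 = 0.2916666667
k = 25 + 10 * 0.2916666667 = 27.91666667
Then, compute burden:
B = k * D / 1000 = 27.91666667 * 122 / 1000
= 3405.833333 / 1000
= 3.4058 m


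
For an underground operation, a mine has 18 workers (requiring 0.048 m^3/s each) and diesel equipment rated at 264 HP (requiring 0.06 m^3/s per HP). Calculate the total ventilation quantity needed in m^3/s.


16.704 m^3/s

Airflow for workers:
Q_people = 18 * 0.048 = 0.864 m^3/s
Airflow for diesel equipment:
Q_diesel = 264 * 0.06 = 15.84 m^3/s
Total ventilation:
Q_total = 0.864 + 15.84
= 16.704 m^3/s


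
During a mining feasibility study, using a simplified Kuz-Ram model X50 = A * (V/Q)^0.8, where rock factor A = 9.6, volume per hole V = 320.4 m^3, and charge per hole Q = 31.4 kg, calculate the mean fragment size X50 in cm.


61.5576 cm

Compute V/Q:
V/Q = 320.4 / 31.4 = 10.20382166
Raise to the power 0.8:
(V/Q)^0.8 = 10.20382166^0.8 = 6.412247656
Multiply by A:
X50 = 9.6 * 6.412247656
= 61.5576 cm


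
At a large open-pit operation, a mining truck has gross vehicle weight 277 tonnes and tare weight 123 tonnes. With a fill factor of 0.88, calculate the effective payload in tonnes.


135.52 tonnes

Maximum payload = gross - tare
= 277 - 123 = 154 tonnes
Effective payload = max payload * fill factor
= 154 * 0.88
= 135.52 tonnes


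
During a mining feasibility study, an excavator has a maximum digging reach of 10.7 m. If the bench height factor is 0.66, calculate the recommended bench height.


Bench height = reach * factor
= 10.7 * 0.66
= 7.062 m

7.062 m


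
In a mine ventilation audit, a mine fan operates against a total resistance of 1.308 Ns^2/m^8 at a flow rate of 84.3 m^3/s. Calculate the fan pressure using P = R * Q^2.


9295.2889 Pa

Compute Q^2:
Q^2 = 84.3^2 = 7106.49
Compute pressure:
P = R * Q^2 = 1.308 * 7106.49
= 9295.2889 Pa


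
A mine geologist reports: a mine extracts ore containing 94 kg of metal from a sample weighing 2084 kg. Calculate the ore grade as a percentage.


Ore grade = (metal mass / ore mass) * 100
= (94 / 2084) * 100
= 0.04510556622 * 100
= 4.5106%

4.5106%


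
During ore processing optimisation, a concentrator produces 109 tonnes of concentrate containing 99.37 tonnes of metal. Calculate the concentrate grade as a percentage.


Grade = (metal in concentrate / concentrate mass) * 100
= (99.37 / 109) * 100
= 0.9116513761 * 100
= 91.1651%

91.1651%


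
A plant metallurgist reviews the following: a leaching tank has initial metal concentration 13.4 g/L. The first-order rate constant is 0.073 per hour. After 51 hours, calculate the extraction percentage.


Compute the exponent:
-k * t = -0.073 * 51 = -3.723
Remaining concentration:
C = 13.4 * exp(-3.723)
= 13.4 * 0.02416137489
= 0.3237624235 g/L
Extracted = 13.4 - 0.3237624235 = 13.07623758 g/L
Extraction % = 13.07623758 / 13.4 * 100
= 97.5839%

97.5839%


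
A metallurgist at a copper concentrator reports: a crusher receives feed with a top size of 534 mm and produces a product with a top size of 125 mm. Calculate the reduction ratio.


4.272

Reduction ratio = feed size / product size
= 534 / 125
= 4.272


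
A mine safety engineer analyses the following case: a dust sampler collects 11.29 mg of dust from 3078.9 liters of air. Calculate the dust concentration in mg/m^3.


3.6669 mg/m^3

Convert liters to m^3: 1 m^3 = 1000 L
Concentration = mass / volume * 1000
= 11.29 / 3078.9 * 1000
= 0.003666894021 * 1000
= 3.6669 mg/m^3


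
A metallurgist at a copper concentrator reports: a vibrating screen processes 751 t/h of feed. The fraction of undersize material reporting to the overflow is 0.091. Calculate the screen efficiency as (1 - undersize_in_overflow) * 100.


90.9%

Screen efficiency = (1 - fraction of undersize in overflow) * 100
= (1 - 0.091) * 100
= 0.909 * 100
= 90.9%


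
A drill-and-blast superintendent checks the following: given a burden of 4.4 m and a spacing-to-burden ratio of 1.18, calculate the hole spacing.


Spacing = burden * ratio
= 4.4 * 1.18
= 5.192 m

5.192 m


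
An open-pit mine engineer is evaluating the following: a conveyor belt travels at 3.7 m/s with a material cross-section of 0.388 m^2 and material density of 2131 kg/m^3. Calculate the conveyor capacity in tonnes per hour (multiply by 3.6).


11013.349 t/h

Volumetric flow = speed * area
= 3.7 * 0.388 = 1.4356 m^3/s
Mass flow = volumetric * density
= 1.4356 * 2131 = 3059.2636 kg/s
Convert to t/h: multiply by 3.6
Capacity = 3059.2636 * 3.6
= 11013.349 t/h


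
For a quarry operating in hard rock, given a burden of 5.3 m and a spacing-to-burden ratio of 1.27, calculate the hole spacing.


6.731 m

Spacing = burden * ratio
= 5.3 * 1.27
= 6.731 m


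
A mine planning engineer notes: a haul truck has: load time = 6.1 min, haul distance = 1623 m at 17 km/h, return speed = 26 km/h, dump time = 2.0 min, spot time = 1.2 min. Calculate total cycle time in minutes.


18.7736 min

Convert haul speed to m/min: 17 * 1000/60 = 283.3333333 m/min
Haul time = 1623 / 283.3333333 = 5.728235294 min
Convert return speed to m/min: 26 * 1000/60 = 433.3333333 m/min
Return time = 1623 / 433.3333333 = 3.745384615 min
Total cycle time:
= 6.1 + 5.728235294 + 2.0 + 3.745384615 + 1.2
= 18.7736 min


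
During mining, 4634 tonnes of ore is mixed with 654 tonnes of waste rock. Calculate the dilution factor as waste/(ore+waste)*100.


Total material = ore + waste
= 4634 + 654 = 5288 tonnes
Dilution = waste / total * 100
= 654 / 5288 * 100
= 0.1236762481 * 100
= 12.3676%

12.3676%


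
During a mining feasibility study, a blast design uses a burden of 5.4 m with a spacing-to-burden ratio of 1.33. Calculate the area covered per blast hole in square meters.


First, find the spacing:
Spacing = burden * ratio = 5.4 * 1.33
= 7.182 m
Then, calculate the area:
Area = burden * spacing = 5.4 * 7.182
= 38.7828 m^2

38.7828 m^2


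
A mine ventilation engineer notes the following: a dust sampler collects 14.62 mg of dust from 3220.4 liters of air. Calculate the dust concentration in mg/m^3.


Convert liters to m^3: 1 m^3 = 1000 L
Concentration = mass / volume * 1000
= 14.62 / 3220.4 * 1000
= 0.004539808719 * 1000
= 4.5398 mg/m^3

4.5398 mg/m^3


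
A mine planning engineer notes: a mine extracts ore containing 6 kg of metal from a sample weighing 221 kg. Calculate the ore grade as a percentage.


2.7149%

Ore grade = (metal mass / ore mass) * 100
= (6 / 221) * 100
= 0.02714932127 * 100
= 2.7149%


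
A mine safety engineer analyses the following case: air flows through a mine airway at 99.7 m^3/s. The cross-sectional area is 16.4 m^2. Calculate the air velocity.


Velocity = flow rate / cross-sectional area
= 99.7 / 16.4
= 6.0793 m/s

6.0793 m/s


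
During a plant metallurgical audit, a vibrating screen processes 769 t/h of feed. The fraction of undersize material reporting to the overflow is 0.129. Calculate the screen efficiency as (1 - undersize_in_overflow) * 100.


87.1%

Screen efficiency = (1 - fraction of undersize in overflow) * 100
= (1 - 0.129) * 100
= 0.871 * 100
= 87.1%


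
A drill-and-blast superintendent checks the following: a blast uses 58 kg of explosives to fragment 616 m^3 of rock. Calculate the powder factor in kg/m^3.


Powder factor = explosive mass / rock volume
= 58 / 616
= 0.0942 kg/m^3

0.0942 kg/m^3


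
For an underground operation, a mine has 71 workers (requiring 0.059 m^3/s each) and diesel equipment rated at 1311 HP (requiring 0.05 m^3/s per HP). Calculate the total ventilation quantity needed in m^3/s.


Airflow for workers:
Q_people = 71 * 0.059 = 4.189 m^3/s
Airflow for diesel equipment:
Q_diesel = 1311 * 0.05 = 65.55 m^3/s
Total ventilation:
Q_total = 4.189 + 65.55
= 69.739 m^3/s

69.739 m^3/s


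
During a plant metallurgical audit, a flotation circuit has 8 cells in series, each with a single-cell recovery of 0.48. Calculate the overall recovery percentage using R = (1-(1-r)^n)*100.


99.4654%

Complement of single-cell recovery:
1 - r = 1 - 0.48 = 0.52
Raise to power n:
(1 - r)^8 = 0.52^8 = 0.005345972853
Overall recovery:
R = (1 - 0.005345972853) * 100
= 99.4654%


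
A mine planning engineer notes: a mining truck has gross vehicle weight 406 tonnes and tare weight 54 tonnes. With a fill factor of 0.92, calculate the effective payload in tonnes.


323.84 tonnes

Maximum payload = gross - tare
= 406 - 54 = 352 tonnes
Effective payload = max payload * fill factor
= 352 * 0.92
= 323.84 tonnes


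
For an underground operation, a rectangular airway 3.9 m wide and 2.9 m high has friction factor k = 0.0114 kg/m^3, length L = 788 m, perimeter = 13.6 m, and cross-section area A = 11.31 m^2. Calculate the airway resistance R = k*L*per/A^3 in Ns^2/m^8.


Compute the numerator:
k * L * per = 0.0114 * 788 * 13.6
= 122.17152
Compute the denominator:
A^3 = 11.31^3 = 1446.731091
Resistance:
R = 122.17152 / 1446.731091
= 0.0844 Ns^2/m^8

0.0844 Ns^2/m^8


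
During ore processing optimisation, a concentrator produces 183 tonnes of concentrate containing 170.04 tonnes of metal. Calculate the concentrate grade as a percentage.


Grade = (metal in concentrate / concentrate mass) * 100
= (170.04 / 183) * 100
= 0.9291803279 * 100
= 92.918%

92.918%


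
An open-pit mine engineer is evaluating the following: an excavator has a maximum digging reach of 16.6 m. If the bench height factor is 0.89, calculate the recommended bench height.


Bench height = reach * factor
= 16.6 * 0.89
= 14.774 m

14.774 m


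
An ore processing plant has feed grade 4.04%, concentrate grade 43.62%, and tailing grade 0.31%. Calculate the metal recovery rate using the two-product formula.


Using the two-product formula:
R = 100 * c * (f - t) / (f * (c - t))
Numerator = 100 * 43.62 * (4.04 - 0.31)
= 100 * 43.62 * 3.73
= 16270.26
Denominator = 4.04 * (43.62 - 0.31)
= 4.04 * 43.31
= 174.9724
R = 16270.26 / 174.9724
= 92.9876%

92.9876%


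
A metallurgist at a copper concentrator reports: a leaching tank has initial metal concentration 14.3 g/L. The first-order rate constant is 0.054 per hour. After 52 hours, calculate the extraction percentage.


93.9674%

Compute the exponent:
-k * t = -0.054 * 52 = -2.808
Remaining concentration:
C = 14.3 * exp(-2.808)
= 14.3 * 0.06032552287
= 0.862654977 g/L
Extracted = 14.3 - 0.862654977 = 13.43734502 g/L
Extraction % = 13.43734502 / 14.3 * 100
= 93.9674%


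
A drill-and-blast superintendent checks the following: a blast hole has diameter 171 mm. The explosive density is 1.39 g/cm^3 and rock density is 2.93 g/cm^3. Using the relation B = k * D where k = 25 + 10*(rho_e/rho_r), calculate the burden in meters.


First, compute k:
rho_e / rho_r = 1.39 / 2.93 = 0.4744027304
k = 25 + 10 * 0.4744027304 = 29.7440273
Then, compute burden:
B = k * D / 1000 = 29.7440273 * 171 / 1000
= 5086.228669 / 1000
= 5.0862 m

5.0862 m


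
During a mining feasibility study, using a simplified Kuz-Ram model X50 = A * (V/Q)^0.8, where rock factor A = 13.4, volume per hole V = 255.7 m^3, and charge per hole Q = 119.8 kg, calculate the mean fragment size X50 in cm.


24.5767 cm

Compute V/Q:
V/Q = 255.7 / 119.8 = 2.134390651
Raise to the power 0.8:
(V/Q)^0.8 = 2.134390651^0.8 = 1.834083602
Multiply by A:
X50 = 13.4 * 1.834083602
= 24.5767 cm


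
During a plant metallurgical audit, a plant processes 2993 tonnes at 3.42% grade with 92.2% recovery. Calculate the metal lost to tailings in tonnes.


7.9841 tonnes

Total metal in feed:
= 2993 * 3.42 / 100 = 102.3606 tonnes
Metal recovered:
= 102.3606 * 92.2 / 100 = 94.3764732 tonnes
Metal lost to tailings:
= 102.3606 - 94.3764732
= 7.9841 tonnes


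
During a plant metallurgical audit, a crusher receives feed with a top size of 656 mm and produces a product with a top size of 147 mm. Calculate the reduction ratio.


Reduction ratio = feed size / product size
= 656 / 147
= 4.4626

4.4626


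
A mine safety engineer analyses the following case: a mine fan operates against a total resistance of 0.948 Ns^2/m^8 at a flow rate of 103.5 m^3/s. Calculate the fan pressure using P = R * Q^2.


10155.213 Pa

Compute Q^2:
Q^2 = 103.5^2 = 10712.25
Compute pressure:
P = R * Q^2 = 0.948 * 10712.25
= 10155.213 Pa


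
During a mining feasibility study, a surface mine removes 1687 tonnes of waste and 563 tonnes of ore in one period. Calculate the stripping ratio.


Stripping ratio = waste tonnage / ore tonnage
= 1687 / 563
= 2.9964

2.9964


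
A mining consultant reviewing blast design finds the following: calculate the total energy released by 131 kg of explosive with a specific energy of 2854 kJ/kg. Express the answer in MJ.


373.874 MJ

Energy = mass * specific_energy / 1000
= 131 * 2854 / 1000
= 373874 / 1000
= 373.874 MJ


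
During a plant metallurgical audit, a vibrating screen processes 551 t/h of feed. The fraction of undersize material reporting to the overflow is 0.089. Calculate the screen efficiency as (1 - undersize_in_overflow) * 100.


Screen efficiency = (1 - fraction of undersize in overflow) * 100
= (1 - 0.089) * 100
= 0.911 * 100
= 91.1%

91.1%


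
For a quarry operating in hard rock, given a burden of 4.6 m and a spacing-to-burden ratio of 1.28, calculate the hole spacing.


5.888 m

Spacing = burden * ratio
= 4.6 * 1.28
= 5.888 m


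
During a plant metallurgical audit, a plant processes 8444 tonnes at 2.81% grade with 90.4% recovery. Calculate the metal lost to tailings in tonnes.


Total metal in feed:
= 8444 * 2.81 / 100 = 237.2764 tonnes
Metal recovered:
= 237.2764 * 90.4 / 100 = 214.4978656 tonnes
Metal lost to tailings:
= 237.2764 - 214.4978656
= 22.7785 tonnes

22.7785 tonnes


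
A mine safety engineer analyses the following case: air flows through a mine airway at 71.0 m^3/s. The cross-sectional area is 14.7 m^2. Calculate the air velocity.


Velocity = flow rate / cross-sectional area
= 71.0 / 14.7
= 4.8299 m/s

4.8299 m/s


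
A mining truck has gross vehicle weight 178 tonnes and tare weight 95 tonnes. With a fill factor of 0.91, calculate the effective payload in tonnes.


Maximum payload = gross - tare
= 178 - 95 = 83 tonnes
Effective payload = max payload * fill factor
= 83 * 0.91
= 75.53 tonnes

75.53 tonnes


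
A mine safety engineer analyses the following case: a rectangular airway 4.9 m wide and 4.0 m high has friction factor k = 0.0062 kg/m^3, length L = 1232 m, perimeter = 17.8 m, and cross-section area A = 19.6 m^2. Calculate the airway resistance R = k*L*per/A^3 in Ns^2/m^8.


0.0181 Ns^2/m^8

Compute the numerator:
k * L * per = 0.0062 * 1232 * 17.8
= 135.96352
Compute the denominator:
A^3 = 19.6^3 = 7529.536
Resistance:
R = 135.96352 / 7529.536
= 0.0181 Ns^2/m^8


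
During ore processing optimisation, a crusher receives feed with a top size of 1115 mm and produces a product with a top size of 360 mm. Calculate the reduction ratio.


3.0972

Reduction ratio = feed size / product size
= 1115 / 360
= 3.0972


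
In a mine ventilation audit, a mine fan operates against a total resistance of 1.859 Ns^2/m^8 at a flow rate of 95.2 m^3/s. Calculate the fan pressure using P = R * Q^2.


16848.1914 Pa

Compute Q^2:
Q^2 = 95.2^2 = 9063.04
Compute pressure:
P = R * Q^2 = 1.859 * 9063.04
= 16848.1914 Pa


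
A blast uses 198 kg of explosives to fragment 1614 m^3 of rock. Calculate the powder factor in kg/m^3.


0.1227 kg/m^3

Powder factor = explosive mass / rock volume
= 198 / 1614
= 0.1227 kg/m^3


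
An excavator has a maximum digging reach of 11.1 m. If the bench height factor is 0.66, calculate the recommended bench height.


Bench height = reach * factor
= 11.1 * 0.66
= 7.326 m

7.326 m


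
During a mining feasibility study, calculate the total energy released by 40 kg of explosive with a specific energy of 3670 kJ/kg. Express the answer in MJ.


146.8 MJ

Energy = mass * specific_energy / 1000
= 40 * 3670 / 1000
= 146800 / 1000
= 146.8 MJ


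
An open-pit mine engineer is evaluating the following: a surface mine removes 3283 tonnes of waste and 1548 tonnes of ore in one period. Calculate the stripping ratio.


2.1208

Stripping ratio = waste tonnage / ore tonnage
= 3283 / 1548
= 2.1208


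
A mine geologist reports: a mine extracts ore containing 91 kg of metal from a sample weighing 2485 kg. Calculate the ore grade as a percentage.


3.662%

Ore grade = (metal mass / ore mass) * 100
= (91 / 2485) * 100
= 0.03661971831 * 100
= 3.662%


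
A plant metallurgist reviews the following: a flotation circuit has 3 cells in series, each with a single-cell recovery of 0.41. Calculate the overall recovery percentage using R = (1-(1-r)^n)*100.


79.4621%

Complement of single-cell recovery:
1 - r = 1 - 0.41 = 0.59
Raise to power n:
(1 - r)^3 = 0.59^3 = 0.205379
Overall recovery:
R = (1 - 0.205379) * 100
= 79.4621%


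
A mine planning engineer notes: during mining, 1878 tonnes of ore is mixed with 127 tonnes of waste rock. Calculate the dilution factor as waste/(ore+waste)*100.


6.3342%

Total material = ore + waste
= 1878 + 127 = 2005 tonnes
Dilution = waste / total * 100
= 127 / 2005 * 100
= 0.06334164589 * 100
= 6.3342%


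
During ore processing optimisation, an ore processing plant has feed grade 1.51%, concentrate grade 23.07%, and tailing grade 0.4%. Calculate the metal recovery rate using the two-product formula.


Using the two-product formula:
R = 100 * c * (f - t) / (f * (c - t))
Numerator = 100 * 23.07 * (1.51 - 0.4)
= 100 * 23.07 * 1.11
= 2560.77
Denominator = 1.51 * (23.07 - 0.4)
= 1.51 * 22.67
= 34.2317
R = 2560.77 / 34.2317
= 74.807%

74.807%


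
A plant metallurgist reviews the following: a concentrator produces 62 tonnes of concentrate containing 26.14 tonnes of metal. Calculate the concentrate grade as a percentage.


42.1613%

Grade = (metal in concentrate / concentrate mass) * 100
= (26.14 / 62) * 100
= 0.4216129032 * 100
= 42.1613%


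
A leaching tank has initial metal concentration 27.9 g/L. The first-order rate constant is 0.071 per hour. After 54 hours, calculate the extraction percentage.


97.8377%

Compute the exponent:
-k * t = -0.071 * 54 = -3.834
Remaining concentration:
C = 27.9 * exp(-3.834)
= 27.9 * 0.02162295061
= 0.6032803221 g/L
Extracted = 27.9 - 0.6032803221 = 27.29671968 g/L
Extraction % = 27.29671968 / 27.9 * 100
= 97.8377%


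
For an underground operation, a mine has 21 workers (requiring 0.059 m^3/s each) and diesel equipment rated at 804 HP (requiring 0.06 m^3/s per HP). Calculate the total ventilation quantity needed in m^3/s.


Airflow for workers:
Q_people = 21 * 0.059 = 1.239 m^3/s
Airflow for diesel equipment:
Q_diesel = 804 * 0.06 = 48.24 m^3/s
Total ventilation:
Q_total = 1.239 + 48.24
= 49.479 m^3/s

49.479 m^3/s


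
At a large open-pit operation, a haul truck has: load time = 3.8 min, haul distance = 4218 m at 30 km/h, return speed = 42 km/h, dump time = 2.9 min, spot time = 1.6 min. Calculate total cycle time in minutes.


Convert haul speed to m/min: 30 * 1000/60 = 500 m/min
Haul time = 4218 / 500 = 8.436 min
Convert return speed to m/min: 42 * 1000/60 = 700 m/min
Return time = 4218 / 700 = 6.025714286 min
Total cycle time:
= 3.8 + 8.436 + 2.9 + 6.025714286 + 1.6
= 22.7617 min

22.7617 min


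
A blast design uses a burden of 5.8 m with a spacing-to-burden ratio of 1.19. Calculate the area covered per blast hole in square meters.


40.0316 m^2

First, find the spacing:
Spacing = burden * ratio = 5.8 * 1.19
= 6.902 m
Then, calculate the area:
Area = burden * spacing = 5.8 * 6.902
= 40.0316 m^2


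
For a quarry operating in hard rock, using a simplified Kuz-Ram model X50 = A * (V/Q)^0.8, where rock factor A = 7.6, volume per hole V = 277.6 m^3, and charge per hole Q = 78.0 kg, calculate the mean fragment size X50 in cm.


20.9833 cm

Compute V/Q:
V/Q = 277.6 / 78.0 = 3.558974359
Raise to the power 0.8:
(V/Q)^0.8 = 3.558974359^0.8 = 2.760958554
Multiply by A:
X50 = 7.6 * 2.760958554
= 20.9833 cm


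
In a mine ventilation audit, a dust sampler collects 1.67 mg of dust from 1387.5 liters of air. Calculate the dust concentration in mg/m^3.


Convert liters to m^3: 1 m^3 = 1000 L
Concentration = mass / volume * 1000
= 1.67 / 1387.5 * 1000
= 0.001203603604 * 1000
= 1.2036 mg/m^3

1.2036 mg/m^3


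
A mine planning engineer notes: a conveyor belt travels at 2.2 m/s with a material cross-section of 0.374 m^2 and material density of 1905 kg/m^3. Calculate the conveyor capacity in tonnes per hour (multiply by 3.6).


5642.7624 t/h

Volumetric flow = speed * area
= 2.2 * 0.374 = 0.8228 m^3/s
Mass flow = volumetric * density
= 0.8228 * 1905 = 1567.434 kg/s
Convert to t/h: multiply by 3.6
Capacity = 1567.434 * 3.6
= 5642.7624 t/h


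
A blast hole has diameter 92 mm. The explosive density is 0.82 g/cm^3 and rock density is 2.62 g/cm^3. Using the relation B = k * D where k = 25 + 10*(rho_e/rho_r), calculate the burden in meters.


First, compute k:
rho_e / rho_r = 0.82 / 2.62 = 0.3129770992
k = 25 + 10 * 0.3129770992 = 28.12977099
Then, compute burden:
B = k * D / 1000 = 28.12977099 * 92 / 1000
= 2587.938931 / 1000
= 2.5879 m

2.5879 m


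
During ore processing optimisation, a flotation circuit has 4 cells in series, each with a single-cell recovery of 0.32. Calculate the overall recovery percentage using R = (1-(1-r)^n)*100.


78.6186%

Complement of single-cell recovery:
1 - r = 1 - 0.32 = 0.68
Raise to power n:
(1 - r)^4 = 0.68^4 = 0.21381376
Overall recovery:
R = (1 - 0.21381376) * 100
= 78.6186%


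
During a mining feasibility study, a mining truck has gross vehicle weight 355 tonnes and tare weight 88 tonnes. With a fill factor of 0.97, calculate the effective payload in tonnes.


Maximum payload = gross - tare
= 355 - 88 = 267 tonnes
Effective payload = max payload * fill factor
= 267 * 0.97
= 258.99 tonnes

258.99 tonnes


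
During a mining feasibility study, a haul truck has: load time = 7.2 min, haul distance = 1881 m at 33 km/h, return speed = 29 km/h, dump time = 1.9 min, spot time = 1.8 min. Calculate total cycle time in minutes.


Convert haul speed to m/min: 33 * 1000/60 = 550 m/min
Haul time = 1881 / 550 = 3.42 min
Convert return speed to m/min: 29 * 1000/60 = 483.3333333 m/min
Return time = 1881 / 483.3333333 = 3.891724138 min
Total cycle time:
= 7.2 + 3.42 + 1.9 + 3.891724138 + 1.8
= 18.2117 min

18.2117 min


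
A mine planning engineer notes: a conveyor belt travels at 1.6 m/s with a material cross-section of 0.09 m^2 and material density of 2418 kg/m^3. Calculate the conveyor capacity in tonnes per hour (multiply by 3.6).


Volumetric flow = speed * area
= 1.6 * 0.09 = 0.144 m^3/s
Mass flow = volumetric * density
= 0.144 * 2418 = 348.192 kg/s
Convert to t/h: multiply by 3.6
Capacity = 348.192 * 3.6
= 1253.4912 t/h

1253.4912 t/h


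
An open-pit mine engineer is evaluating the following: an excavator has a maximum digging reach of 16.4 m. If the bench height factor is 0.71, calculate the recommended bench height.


11.644 m

Bench height = reach * factor
= 16.4 * 0.71
= 11.644 m


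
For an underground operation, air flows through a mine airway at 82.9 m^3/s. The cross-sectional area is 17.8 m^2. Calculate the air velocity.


Velocity = flow rate / cross-sectional area
= 82.9 / 17.8
= 4.6573 m/s

4.6573 m/s


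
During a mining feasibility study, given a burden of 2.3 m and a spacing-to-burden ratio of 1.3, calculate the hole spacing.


Spacing = burden * ratio
= 2.3 * 1.3
= 2.99 m

2.99 m


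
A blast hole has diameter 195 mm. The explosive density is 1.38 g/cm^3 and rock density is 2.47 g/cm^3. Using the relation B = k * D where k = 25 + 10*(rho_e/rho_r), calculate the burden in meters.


5.9645 m

First, compute k:
rho_e / rho_r = 1.38 / 2.47 = 0.5587044534
k = 25 + 10 * 0.5587044534 = 30.58704453
Then, compute burden:
B = k * D / 1000 = 30.58704453 * 195 / 1000
= 5964.473684 / 1000
= 5.9645 m


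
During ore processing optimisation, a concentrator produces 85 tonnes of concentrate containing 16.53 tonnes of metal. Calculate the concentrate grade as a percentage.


19.4471%

Grade = (metal in concentrate / concentrate mass) * 100
= (16.53 / 85) * 100
= 0.1944705882 * 100
= 19.4471%


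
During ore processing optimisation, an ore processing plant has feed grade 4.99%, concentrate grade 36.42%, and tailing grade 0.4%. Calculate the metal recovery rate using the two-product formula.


93.0054%

Using the two-product formula:
R = 100 * c * (f - t) / (f * (c - t))
Numerator = 100 * 36.42 * (4.99 - 0.4)
= 100 * 36.42 * 4.59
= 16716.78
Denominator = 4.99 * (36.42 - 0.4)
= 4.99 * 36.02
= 179.7398
R = 16716.78 / 179.7398
= 93.0054%


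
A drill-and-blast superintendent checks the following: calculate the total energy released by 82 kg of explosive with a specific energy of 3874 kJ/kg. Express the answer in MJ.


Energy = mass * specific_energy / 1000
= 82 * 3874 / 1000
= 317668 / 1000
= 317.668 MJ

317.668 MJ


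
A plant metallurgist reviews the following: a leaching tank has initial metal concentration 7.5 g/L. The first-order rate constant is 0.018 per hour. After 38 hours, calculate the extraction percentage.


49.5405%

Compute the exponent:
-k * t = -0.018 * 38 = -0.684
Remaining concentration:
C = 7.5 * exp(-0.684)
= 7.5 * 0.5045945719
= 3.78445929 g/L
Extracted = 7.5 - 3.78445929 = 3.71554071 g/L
Extraction % = 3.71554071 / 7.5 * 100
= 49.5405%


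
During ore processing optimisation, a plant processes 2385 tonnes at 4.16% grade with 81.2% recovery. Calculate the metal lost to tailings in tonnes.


Total metal in feed:
= 2385 * 4.16 / 100 = 99.216 tonnes
Metal recovered:
= 99.216 * 81.2 / 100 = 80.563392 tonnes
Metal lost to tailings:
= 99.216 - 80.563392
= 18.6526 tonnes

18.6526 tonnes


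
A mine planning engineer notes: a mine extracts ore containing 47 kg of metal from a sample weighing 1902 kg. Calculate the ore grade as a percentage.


Ore grade = (metal mass / ore mass) * 100
= (47 / 1902) * 100
= 0.0247108307 * 100
= 2.4711%

2.4711%


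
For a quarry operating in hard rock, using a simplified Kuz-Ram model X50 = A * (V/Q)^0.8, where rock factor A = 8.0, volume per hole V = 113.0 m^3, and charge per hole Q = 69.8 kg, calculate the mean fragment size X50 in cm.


11.7617 cm

Compute V/Q:
V/Q = 113.0 / 69.8 = 1.618911175
Raise to the power 0.8:
(V/Q)^0.8 = 1.618911175^0.8 = 1.470206765
Multiply by A:
X50 = 8.0 * 1.470206765
= 11.7617 cm


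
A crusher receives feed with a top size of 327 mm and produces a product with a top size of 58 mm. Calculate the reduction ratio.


Reduction ratio = feed size / product size
= 327 / 58
= 5.6379

5.6379


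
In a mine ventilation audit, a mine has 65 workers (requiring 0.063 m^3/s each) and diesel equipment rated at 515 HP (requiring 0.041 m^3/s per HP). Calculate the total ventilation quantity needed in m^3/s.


Airflow for workers:
Q_people = 65 * 0.063 = 4.095 m^3/s
Airflow for diesel equipment:
Q_diesel = 515 * 0.041 = 21.115 m^3/s
Total ventilation:
Q_total = 4.095 + 21.115
= 25.21 m^3/s

25.21 m^3/s


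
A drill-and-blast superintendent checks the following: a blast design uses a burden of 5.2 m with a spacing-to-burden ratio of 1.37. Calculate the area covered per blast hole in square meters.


First, find the spacing:
Spacing = burden * ratio = 5.2 * 1.37
= 7.124 m
Then, calculate the area:
Area = burden * spacing = 5.2 * 7.124
= 37.0448 m^2

37.0448 m^2


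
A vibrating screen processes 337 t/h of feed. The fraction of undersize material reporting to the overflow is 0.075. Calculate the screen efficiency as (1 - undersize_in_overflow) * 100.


92.5%

Screen efficiency = (1 - fraction of undersize in overflow) * 100
= (1 - 0.075) * 100
= 0.925 * 100
= 92.5%


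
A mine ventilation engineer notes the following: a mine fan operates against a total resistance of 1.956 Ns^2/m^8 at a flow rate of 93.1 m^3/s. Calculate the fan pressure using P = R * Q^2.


16953.8452 Pa

Compute Q^2:
Q^2 = 93.1^2 = 8667.61
Compute pressure:
P = R * Q^2 = 1.956 * 8667.61
= 16953.8452 Pa


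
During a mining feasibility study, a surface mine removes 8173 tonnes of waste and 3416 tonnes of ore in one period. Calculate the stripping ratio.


Stripping ratio = waste tonnage / ore tonnage
= 8173 / 3416
= 2.3926

2.3926


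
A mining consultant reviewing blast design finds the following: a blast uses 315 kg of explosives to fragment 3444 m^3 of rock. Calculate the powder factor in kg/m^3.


Powder factor = explosive mass / rock volume
= 315 / 3444
= 0.0915 kg/m^3

0.0915 kg/m^3


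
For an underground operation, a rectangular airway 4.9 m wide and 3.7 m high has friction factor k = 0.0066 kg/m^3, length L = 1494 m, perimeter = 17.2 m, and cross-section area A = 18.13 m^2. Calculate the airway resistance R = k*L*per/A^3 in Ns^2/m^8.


0.0285 Ns^2/m^8

Compute the numerator:
k * L * per = 0.0066 * 1494 * 17.2
= 169.59888
Compute the denominator:
A^3 = 18.13^3 = 5959.274797
Resistance:
R = 169.59888 / 5959.274797
= 0.0285 Ns^2/m^8


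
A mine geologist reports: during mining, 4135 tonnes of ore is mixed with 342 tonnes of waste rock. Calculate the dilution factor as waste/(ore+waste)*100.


7.639%

Total material = ore + waste
= 4135 + 342 = 4477 tonnes
Dilution = waste / total * 100
= 342 / 4477 * 100
= 0.07639044003 * 100
= 7.639%


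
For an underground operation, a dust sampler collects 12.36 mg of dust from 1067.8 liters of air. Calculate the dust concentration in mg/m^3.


Convert liters to m^3: 1 m^3 = 1000 L
Concentration = mass / volume * 1000
= 12.36 / 1067.8 * 1000
= 0.01157520135 * 1000
= 11.5752 mg/m^3

11.5752 mg/m^3


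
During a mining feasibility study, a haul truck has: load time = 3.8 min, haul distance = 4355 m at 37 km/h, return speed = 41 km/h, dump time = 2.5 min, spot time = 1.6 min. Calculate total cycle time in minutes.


21.3353 min

Convert haul speed to m/min: 37 * 1000/60 = 616.6666667 m/min
Haul time = 4355 / 616.6666667 = 7.062162162 min
Convert return speed to m/min: 41 * 1000/60 = 683.3333333 m/min
Return time = 4355 / 683.3333333 = 6.373170732 min
Total cycle time:
= 3.8 + 7.062162162 + 2.5 + 6.373170732 + 1.6
= 21.3353 min


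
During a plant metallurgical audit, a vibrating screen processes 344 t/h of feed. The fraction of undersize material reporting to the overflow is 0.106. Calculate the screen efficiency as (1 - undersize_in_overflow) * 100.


89.4%

Screen efficiency = (1 - fraction of undersize in overflow) * 100
= (1 - 0.106) * 100
= 0.894 * 100
= 89.4%


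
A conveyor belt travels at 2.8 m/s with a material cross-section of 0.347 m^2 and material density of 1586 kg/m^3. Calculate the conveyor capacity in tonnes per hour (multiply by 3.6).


5547.4474 t/h

Volumetric flow = speed * area
= 2.8 * 0.347 = 0.9716 m^3/s
Mass flow = volumetric * density
= 0.9716 * 1586 = 1540.9576 kg/s
Convert to t/h: multiply by 3.6
Capacity = 1540.9576 * 3.6
= 5547.4474 t/h


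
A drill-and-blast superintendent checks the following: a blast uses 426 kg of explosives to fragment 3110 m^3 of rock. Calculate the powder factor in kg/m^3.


Powder factor = explosive mass / rock volume
= 426 / 3110
= 0.137 kg/m^3

0.137 kg/m^3


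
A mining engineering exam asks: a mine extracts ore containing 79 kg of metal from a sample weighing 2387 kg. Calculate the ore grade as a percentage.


Ore grade = (metal mass / ore mass) * 100
= (79 / 2387) * 100
= 0.03309593632 * 100
= 3.3096%

3.3096%


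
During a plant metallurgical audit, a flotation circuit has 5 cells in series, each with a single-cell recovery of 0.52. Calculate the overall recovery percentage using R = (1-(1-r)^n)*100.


97.452%

Complement of single-cell recovery:
1 - r = 1 - 0.52 = 0.48
Raise to power n:
(1 - r)^5 = 0.48^5 = 0.0254803968
Overall recovery:
R = (1 - 0.0254803968) * 100
= 97.452%


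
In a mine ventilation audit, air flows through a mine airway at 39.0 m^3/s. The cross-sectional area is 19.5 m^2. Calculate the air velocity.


2.0 m/s

Velocity = flow rate / cross-sectional area
= 39.0 / 19.5
= 2.0 m/s


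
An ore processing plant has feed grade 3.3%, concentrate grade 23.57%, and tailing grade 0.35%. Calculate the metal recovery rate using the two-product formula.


Using the two-product formula:
R = 100 * c * (f - t) / (f * (c - t))
Numerator = 100 * 23.57 * (3.3 - 0.35)
= 100 * 23.57 * 2.95
= 6953.15
Denominator = 3.3 * (23.57 - 0.35)
= 3.3 * 23.22
= 76.626
R = 6953.15 / 76.626
= 90.7414%

90.7414%


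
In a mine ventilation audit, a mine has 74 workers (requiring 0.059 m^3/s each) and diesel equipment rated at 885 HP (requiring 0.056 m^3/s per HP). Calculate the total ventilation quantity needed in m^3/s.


53.926 m^3/s

Airflow for workers:
Q_people = 74 * 0.059 = 4.366 m^3/s
Airflow for diesel equipment:
Q_diesel = 885 * 0.056 = 49.56 m^3/s
Total ventilation:
Q_total = 4.366 + 49.56
= 53.926 m^3/s


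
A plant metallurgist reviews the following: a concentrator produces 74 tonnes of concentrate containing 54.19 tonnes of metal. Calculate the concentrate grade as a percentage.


Grade = (metal in concentrate / concentrate mass) * 100
= (54.19 / 74) * 100
= 0.7322972973 * 100
= 73.2297%

73.2297%


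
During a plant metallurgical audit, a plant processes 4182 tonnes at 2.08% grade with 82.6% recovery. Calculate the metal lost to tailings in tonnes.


15.1355 tonnes

Total metal in feed:
= 4182 * 2.08 / 100 = 86.9856 tonnes
Metal recovered:
= 86.9856 * 82.6 / 100 = 71.8501056 tonnes
Metal lost to tailings:
= 86.9856 - 71.8501056
= 15.1355 tonnes


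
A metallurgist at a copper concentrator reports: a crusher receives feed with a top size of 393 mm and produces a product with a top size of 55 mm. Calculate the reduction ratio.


7.1455

Reduction ratio = feed size / product size
= 393 / 55
= 7.1455


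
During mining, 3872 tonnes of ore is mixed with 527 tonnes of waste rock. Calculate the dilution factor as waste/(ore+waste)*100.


Total material = ore + waste
= 3872 + 527 = 4399 tonnes
Dilution = waste / total * 100
= 527 / 4399 * 100
= 0.1197999545 * 100
= 11.98%

11.98%


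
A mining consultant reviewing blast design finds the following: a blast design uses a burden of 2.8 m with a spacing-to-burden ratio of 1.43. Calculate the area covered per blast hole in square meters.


11.2112 m^2

First, find the spacing:
Spacing = burden * ratio = 2.8 * 1.43
= 4.004 m
Then, calculate the area:
Area = burden * spacing = 2.8 * 4.004
= 11.2112 m^2


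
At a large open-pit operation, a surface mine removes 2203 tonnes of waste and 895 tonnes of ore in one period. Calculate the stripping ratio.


2.4615

Stripping ratio = waste tonnage / ore tonnage
= 2203 / 895
= 2.4615


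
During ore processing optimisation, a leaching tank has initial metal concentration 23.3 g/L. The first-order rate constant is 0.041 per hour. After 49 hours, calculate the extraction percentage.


86.5877%

Compute the exponent:
-k * t = -0.041 * 49 = -2.009
Remaining concentration:
C = 23.3 * exp(-2.009)
= 23.3 * 0.1341227304
= 3.125059617 g/L
Extracted = 23.3 - 3.125059617 = 20.17494038 g/L
Extraction % = 20.17494038 / 23.3 * 100
= 86.5877%


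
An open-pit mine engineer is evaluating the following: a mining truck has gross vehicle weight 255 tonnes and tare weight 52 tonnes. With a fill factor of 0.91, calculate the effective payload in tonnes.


184.73 tonnes

Maximum payload = gross - tare
= 255 - 52 = 203 tonnes
Effective payload = max payload * fill factor
= 203 * 0.91
= 184.73 tonnes
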